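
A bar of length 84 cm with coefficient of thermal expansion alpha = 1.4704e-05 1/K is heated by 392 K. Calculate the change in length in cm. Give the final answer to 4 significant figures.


dL = L0 * alpha * dT
dL = 84 * 1.4704e-05 * 392
dL = 0.4842 cm


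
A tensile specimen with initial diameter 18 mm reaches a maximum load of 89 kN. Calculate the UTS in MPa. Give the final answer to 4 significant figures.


A0 = pi*(d/2)^2 = pi*(18/2)^2 = 254.469 mm^2
UTS = F_max / A0 = 89*1000 / 254.469
UTS = 349.7 MPa


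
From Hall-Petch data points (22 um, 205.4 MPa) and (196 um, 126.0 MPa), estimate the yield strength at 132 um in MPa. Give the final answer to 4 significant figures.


sigma_y = sigma0 + k / sqrt(d)
1/sqrt(d1) = 1/sqrt(2.2e-05) = 213.201;  1/sqrt(d2) = 71.4286
k = (sigma1 - sigma2) / (1/sqrt(d1) - 1/sqrt(d2)) = (205.4 - 126.0) / (213.201 - 71.4286) = 0.560054 MPa*m^0.5
sigma0 = sigma1 - k/sqrt(d1) = 205.4 - 0.560054*213.201 = 85.9962 MPa
sigma_y(d3) = 85.9962 + 0.560054 / sqrt(1.32e-04) = 134.7 MPa


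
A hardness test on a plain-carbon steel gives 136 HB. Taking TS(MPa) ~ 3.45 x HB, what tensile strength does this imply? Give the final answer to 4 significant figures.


TS (MPa) = 3.45 * HB
TS = 3.45 * 136
TS = 469.2 MPa


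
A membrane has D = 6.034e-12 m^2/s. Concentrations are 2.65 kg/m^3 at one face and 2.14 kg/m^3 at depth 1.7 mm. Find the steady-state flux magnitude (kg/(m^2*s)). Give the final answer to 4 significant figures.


J = -D * (dC/dx) = D * (C1 - C2) / dx
J = 6.034e-12 * (2.65 - 2.14) / 1.7e-03
J = 1.81e-09 kg/(m^2*s)


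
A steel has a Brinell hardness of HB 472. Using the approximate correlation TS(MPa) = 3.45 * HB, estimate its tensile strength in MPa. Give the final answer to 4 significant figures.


TS (MPa) = 3.45 * HB
TS = 3.45 * 472
TS = 1628 MPa


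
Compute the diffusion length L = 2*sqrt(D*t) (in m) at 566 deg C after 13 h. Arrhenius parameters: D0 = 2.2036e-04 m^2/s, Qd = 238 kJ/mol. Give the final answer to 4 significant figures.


Step 1: D = D0 * exp(-Qd/(R*T))
T = 839.15 K
D = 2.2036e-04 * exp(-238e3 / (8.314 * 839.15)) = 3.37126e-19 m^2/s
Step 2: L = 2*sqrt(D*t)
t = 13 h = 46800 s
L = 2*sqrt(3.37126e-19 * 46800) = 2.512e-07 m


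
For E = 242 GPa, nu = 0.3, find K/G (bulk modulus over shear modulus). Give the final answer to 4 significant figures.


G = E / (2*(1+nu))
G = 242 / (2*(1+0.3)) = 93.0769 GPa
K = E / (3*(1-2*nu))
K = 242 / (3*(1-2*0.3)) = 201.667 GPa
K/G = 201.667 / 93.0769 = 2.167


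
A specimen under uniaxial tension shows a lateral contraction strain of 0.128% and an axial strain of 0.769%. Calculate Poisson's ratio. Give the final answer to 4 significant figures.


nu = -epsilon_lat / epsilon_axial
Lateral strain is contraction (negative), so using magnitudes:
nu = 0.128 / 0.769
nu = 0.1664


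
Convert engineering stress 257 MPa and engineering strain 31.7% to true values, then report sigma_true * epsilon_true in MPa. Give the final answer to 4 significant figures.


sigma_true = sigma_eng * (1 + epsilon_eng)
sigma_true = 257 * (1 + 0.317) = 338.469 MPa
epsilon_true = ln(1 + epsilon_eng)
epsilon_true = ln(1 + 0.317) = 0.275356
sigma_true * epsilon_true = 338.469 * 0.275356 = 93.2 MPa


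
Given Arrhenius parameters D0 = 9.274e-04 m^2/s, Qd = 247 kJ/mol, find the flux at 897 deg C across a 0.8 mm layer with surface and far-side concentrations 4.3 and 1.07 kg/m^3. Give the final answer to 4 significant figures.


Step 1: D = D0 * exp(-Qd/(R*T))
T = 897 + 273.15 = 1170.15 K
D = 9.274e-04 * exp(-247e3 / (8.314 * 1170.15)) = 8.7291e-15 m^2/s
Step 2: J = D * (C1 - C2) / dx
J = 8.7291e-15 * (4.3 - 1.07) / 8e-04
J = 3.524e-11 kg/(m^2*s)


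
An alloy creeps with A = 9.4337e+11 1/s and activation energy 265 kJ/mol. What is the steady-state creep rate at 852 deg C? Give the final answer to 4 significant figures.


rate = A * exp(-Q / (R*T))
T = 852 + 273.15 = 1125.15 K
rate = 9.4337e+11 * exp(-265e3 / (8.314 * 1125.15))
rate = 0.4696 1/s


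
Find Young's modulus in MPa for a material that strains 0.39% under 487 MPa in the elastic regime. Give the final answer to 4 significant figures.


E = sigma / epsilon
epsilon = 0.39% = 3.9e-03
E = 487 / 3.9e-03
E = 124900 MPa


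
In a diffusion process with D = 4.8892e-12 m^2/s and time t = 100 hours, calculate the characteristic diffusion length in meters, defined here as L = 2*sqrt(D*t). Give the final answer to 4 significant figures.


t = 100 hr = 360000 s
Diffusion length = 2*sqrt(D*t)
= 2*sqrt(4.8892e-12 * 360000)
= 2.653e-03 m


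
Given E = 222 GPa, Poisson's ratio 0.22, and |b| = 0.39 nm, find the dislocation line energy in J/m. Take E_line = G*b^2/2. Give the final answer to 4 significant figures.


Step 1: G = E / (2*(1+nu))
G = 222 / (2*(1+0.22)) = 90.9836 GPa = 9.09836e+10 Pa
Step 2: E_line = G*b^2/2
b = 0.39 nm = 3.9e-10 m
E_line = 0.5 * 9.09836e+10 * (3.9e-10)^2 = 6.919e-09 J/m


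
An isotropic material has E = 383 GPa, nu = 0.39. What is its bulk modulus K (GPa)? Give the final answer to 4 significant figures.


K = E / (3*(1-2*nu))
K = 383 / (3*(1-2*0.39))
K = 580.3 GPa


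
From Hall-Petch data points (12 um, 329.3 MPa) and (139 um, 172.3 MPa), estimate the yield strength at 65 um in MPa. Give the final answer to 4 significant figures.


sigma_y = sigma0 + k / sqrt(d)
1/sqrt(d1) = 1/sqrt(1.2e-05) = 288.675;  1/sqrt(d2) = 84.8189
k = (sigma1 - sigma2) / (1/sqrt(d1) - 1/sqrt(d2)) = (329.3 - 172.3) / (288.675 - 84.8189) = 0.770151 MPa*m^0.5
sigma0 = sigma1 - k/sqrt(d1) = 329.3 - 0.770151*288.675 = 106.977 MPa
sigma_y(d3) = 106.977 + 0.770151 / sqrt(6.5e-05) = 202.5 MPa


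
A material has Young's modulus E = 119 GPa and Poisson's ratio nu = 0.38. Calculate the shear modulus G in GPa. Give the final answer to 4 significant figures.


G = E / (2*(1+nu))
G = 119 / (2*(1+0.38))
G = 43.12 GPa


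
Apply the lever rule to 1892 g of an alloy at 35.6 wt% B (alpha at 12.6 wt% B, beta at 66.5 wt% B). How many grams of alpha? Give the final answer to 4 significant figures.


f_alpha = (C_beta - C0) / (C_beta - C_alpha)
f_alpha = (66.5 - 35.6) / (66.5 - 12.6) = 0.573284
m_alpha = f_alpha * m_total = 0.573284 * 1892 = 1085 g


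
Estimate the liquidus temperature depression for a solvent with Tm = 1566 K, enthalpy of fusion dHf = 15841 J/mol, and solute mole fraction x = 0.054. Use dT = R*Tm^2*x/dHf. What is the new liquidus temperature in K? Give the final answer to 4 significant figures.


dT = R*Tm^2*x / dHf
dT = 8.314 * 1566^2 * 0.054 / 15841
dT = 69.5032 K
T_new = 1566 - 69.5032 = 1496 K


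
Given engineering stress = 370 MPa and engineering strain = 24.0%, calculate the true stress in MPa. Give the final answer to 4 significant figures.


sigma_true = sigma_eng * (1 + epsilon_eng)
sigma_true = 370 * (1 + 0.24)
sigma_true = 458.8 MPa


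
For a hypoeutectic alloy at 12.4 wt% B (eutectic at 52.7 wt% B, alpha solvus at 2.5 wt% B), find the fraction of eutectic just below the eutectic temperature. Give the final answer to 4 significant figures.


f_primary = (C_e - C0) / (C_e - C_alpha_max)
f_primary = (52.7 - 12.4) / (52.7 - 2.5)
f_primary = 0.802789
f_eutectic = 1 - 0.802789 = 0.1972


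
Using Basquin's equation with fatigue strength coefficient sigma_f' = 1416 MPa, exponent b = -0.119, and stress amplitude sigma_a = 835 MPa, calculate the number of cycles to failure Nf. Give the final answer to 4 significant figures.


sigma_a = sigma_f' * (2*Nf)^b
2*Nf = (sigma_a / sigma_f')^(1/b)
2*Nf = (835 / 1416)^(1/-0.119)
2*Nf = 84.6323
Nf = 42.32 cycles


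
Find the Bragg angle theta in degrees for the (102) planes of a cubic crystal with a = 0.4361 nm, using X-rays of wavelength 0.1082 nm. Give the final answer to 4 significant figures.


d = a / sqrt(h^2+k^2+l^2)
d = 0.4361 / sqrt(5) = 0.19503 nm
lambda = 2*d*sin(theta)  =>  sin(theta) = lambda / (2*d)
sin(theta) = 0.1082 / (2 * 0.19503) = 0.277393
theta = 16.1 deg


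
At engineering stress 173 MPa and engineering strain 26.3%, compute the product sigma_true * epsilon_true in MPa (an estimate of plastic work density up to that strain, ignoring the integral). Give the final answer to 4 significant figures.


sigma_true = sigma_eng * (1 + epsilon_eng)
sigma_true = 173 * (1 + 0.263) = 218.499 MPa
epsilon_true = ln(1 + epsilon_eng)
epsilon_true = ln(1 + 0.263) = 0.23349
sigma_true * epsilon_true = 218.499 * 0.23349 = 51.02 MPa


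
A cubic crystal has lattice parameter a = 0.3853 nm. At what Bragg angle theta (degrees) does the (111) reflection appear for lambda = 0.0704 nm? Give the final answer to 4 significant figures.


d = a / sqrt(h^2+k^2+l^2)
d = 0.3853 / sqrt(3) = 0.222453 nm
lambda = 2*d*sin(theta)  =>  sin(theta) = lambda / (2*d)
sin(theta) = 0.0704 / (2 * 0.222453) = 0.158236
theta = 9.105 deg


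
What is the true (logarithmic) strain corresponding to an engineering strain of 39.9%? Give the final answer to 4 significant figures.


epsilon_true = ln(1 + epsilon_eng)
epsilon_true = ln(1 + 0.399)
epsilon_true = 0.3358


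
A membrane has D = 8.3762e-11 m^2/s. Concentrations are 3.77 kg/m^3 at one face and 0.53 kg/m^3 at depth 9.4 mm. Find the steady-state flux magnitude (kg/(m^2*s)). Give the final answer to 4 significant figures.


J = -D * (dC/dx) = D * (C1 - C2) / dx
J = 8.3762e-11 * (3.77 - 0.53) / 9.4e-03
J = 2.887e-08 kg/(m^2*s)


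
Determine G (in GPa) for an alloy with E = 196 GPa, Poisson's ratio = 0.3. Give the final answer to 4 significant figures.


G = E / (2*(1+nu))
G = 196 / (2*(1+0.3))
G = 75.38 GPa


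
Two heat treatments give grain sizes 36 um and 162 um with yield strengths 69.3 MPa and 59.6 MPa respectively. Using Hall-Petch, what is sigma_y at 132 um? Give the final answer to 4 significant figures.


sigma_y = sigma0 + k / sqrt(d)
1/sqrt(d1) = 1/sqrt(3.6e-05) = 166.667;  1/sqrt(d2) = 78.5674
k = (sigma1 - sigma2) / (1/sqrt(d1) - 1/sqrt(d2)) = (69.3 - 59.6) / (166.667 - 78.5674) = 0.110103 MPa*m^0.5
sigma0 = sigma1 - k/sqrt(d1) = 69.3 - 0.110103*166.667 = 50.9495 MPa
sigma_y(d3) = 50.9495 + 0.110103 / sqrt(1.32e-04) = 60.53 MPa


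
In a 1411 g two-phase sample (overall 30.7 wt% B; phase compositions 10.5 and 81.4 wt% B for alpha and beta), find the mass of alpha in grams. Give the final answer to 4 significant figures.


f_alpha = (C_beta - C0) / (C_beta - C_alpha)
f_alpha = (81.4 - 30.7) / (81.4 - 10.5) = 0.715092
m_alpha = f_alpha * m_total = 0.715092 * 1411 = 1009 g


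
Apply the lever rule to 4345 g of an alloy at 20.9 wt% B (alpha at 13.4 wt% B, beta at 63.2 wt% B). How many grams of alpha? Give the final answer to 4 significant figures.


f_alpha = (C_beta - C0) / (C_beta - C_alpha)
f_alpha = (63.2 - 20.9) / (63.2 - 13.4) = 0.849398
m_alpha = f_alpha * m_total = 0.849398 * 4345 = 3691 g


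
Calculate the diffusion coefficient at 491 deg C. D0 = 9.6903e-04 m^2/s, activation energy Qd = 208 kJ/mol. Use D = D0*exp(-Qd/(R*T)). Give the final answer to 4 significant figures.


D = D0 * exp(-Qd / (R*T))
T = 764.15 K
D = 9.6903e-04 * exp(-208e3 / (8.314 * 764.15))
D = 5.857e-18 m^2/s


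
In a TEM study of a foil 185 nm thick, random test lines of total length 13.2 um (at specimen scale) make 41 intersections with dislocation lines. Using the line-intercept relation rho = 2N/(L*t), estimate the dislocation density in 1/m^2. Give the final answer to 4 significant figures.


rho = 2N / (L * t)
L = 13.2 um = 1.32e-05 m, t = 185 nm = 1.85e-07 m
rho = 2 * 41 / (1.32e-05 * 1.85e-07)
rho = 3.358e+13 1/m^2


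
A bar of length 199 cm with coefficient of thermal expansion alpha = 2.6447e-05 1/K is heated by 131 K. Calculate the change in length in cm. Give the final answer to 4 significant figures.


dL = L0 * alpha * dT
dL = 199 * 2.6447e-05 * 131
dL = 0.6894 cm


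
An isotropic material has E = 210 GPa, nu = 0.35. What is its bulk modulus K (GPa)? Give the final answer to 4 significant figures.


K = E / (3*(1-2*nu))
K = 210 / (3*(1-2*0.35))
K = 233.3 GPa


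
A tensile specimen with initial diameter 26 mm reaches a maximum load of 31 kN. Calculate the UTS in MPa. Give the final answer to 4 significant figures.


A0 = pi*(d/2)^2 = pi*(26/2)^2 = 530.929 mm^2
UTS = F_max / A0 = 31*1000 / 530.929
UTS = 58.39 MPa


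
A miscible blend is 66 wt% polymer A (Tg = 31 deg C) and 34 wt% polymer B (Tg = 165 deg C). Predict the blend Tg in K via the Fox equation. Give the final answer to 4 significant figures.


1/Tg = w1/Tg1 + w2/Tg2 (in Kelvin)
Tg1 = 304.15 K, Tg2 = 438.15 K
1/Tg = 0.66/304.15 + 0.34/438.15
Tg = 339.4 K


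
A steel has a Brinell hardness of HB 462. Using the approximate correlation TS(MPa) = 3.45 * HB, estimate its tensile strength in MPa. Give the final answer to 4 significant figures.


TS (MPa) = 3.45 * HB
TS = 3.45 * 462
TS = 1594 MPa


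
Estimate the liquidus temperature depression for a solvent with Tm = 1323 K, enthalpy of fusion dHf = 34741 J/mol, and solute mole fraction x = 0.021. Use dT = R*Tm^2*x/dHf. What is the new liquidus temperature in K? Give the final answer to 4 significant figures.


dT = R*Tm^2*x / dHf
dT = 8.314 * 1323^2 * 0.021 / 34741
dT = 8.79643 K
T_new = 1323 - 8.79643 = 1314 K


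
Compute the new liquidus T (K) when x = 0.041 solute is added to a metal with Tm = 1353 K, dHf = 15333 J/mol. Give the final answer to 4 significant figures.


dT = R*Tm^2*x / dHf
dT = 8.314 * 1353^2 * 0.041 / 15333
dT = 40.697 K
T_new = 1353 - 40.697 = 1312 K


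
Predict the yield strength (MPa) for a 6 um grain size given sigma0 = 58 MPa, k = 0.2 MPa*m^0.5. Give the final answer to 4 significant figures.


sigma_y = sigma0 + k / sqrt(d)
d = 6 um = 6e-06 m
sigma_y = 58 + 0.2 / sqrt(6e-06)
sigma_y = 139.6 MPa


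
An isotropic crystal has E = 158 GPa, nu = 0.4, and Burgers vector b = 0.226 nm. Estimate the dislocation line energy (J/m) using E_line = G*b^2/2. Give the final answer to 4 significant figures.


Step 1: G = E / (2*(1+nu))
G = 158 / (2*(1+0.4)) = 56.4286 GPa = 5.64286e+10 Pa
Step 2: E_line = G*b^2/2
b = 0.226 nm = 2.26e-10 m
E_line = 0.5 * 5.64286e+10 * (2.26e-10)^2 = 1.441e-09 J/m


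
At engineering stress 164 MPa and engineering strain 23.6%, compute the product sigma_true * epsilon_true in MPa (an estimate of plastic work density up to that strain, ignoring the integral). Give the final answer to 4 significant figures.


sigma_true = sigma_eng * (1 + epsilon_eng)
sigma_true = 164 * (1 + 0.236) = 202.704 MPa
epsilon_true = ln(1 + epsilon_eng)
epsilon_true = ln(1 + 0.236) = 0.21188
sigma_true * epsilon_true = 202.704 * 0.21188 = 42.95 MPa


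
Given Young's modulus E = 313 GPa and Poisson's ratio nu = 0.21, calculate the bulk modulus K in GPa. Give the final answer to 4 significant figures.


K = E / (3*(1-2*nu))
K = 313 / (3*(1-2*0.21))
K = 179.9 GPa


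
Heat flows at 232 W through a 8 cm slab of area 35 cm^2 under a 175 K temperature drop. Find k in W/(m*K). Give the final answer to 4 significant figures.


k = Q*L / (A*dT)
L = 0.08 m, A = 3.5e-03 m^2
k = 232 * 0.08 / (3.5e-03 * 175)
k = 30.3 W/(m*K)


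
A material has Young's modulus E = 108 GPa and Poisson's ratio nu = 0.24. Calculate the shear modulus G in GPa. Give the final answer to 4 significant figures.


G = E / (2*(1+nu))
G = 108 / (2*(1+0.24))
G = 43.55 GPa


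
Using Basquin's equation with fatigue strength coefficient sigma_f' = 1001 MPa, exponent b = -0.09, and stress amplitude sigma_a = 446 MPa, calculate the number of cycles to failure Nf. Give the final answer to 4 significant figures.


sigma_a = sigma_f' * (2*Nf)^b
2*Nf = (sigma_a / sigma_f')^(1/b)
2*Nf = (446 / 1001)^(1/-0.09)
2*Nf = 7963.47
Nf = 3982 cycles


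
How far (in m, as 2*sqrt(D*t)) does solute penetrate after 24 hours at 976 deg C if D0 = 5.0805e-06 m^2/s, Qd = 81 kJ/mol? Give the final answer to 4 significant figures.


Step 1: D = D0 * exp(-Qd/(R*T))
T = 1249.15 K
D = 5.0805e-06 * exp(-81e3 / (8.314 * 1249.15)) = 2.08294e-09 m^2/s
Step 2: L = 2*sqrt(D*t)
t = 24 h = 86400 s
L = 2*sqrt(2.08294e-09 * 86400) = 0.02683 m


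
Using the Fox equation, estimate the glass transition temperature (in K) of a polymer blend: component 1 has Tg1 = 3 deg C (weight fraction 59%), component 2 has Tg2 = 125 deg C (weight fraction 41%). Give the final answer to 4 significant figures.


1/Tg = w1/Tg1 + w2/Tg2 (in Kelvin)
Tg1 = 276.15 K, Tg2 = 398.15 K
1/Tg = 0.59/276.15 + 0.41/398.15
Tg = 315.8 K


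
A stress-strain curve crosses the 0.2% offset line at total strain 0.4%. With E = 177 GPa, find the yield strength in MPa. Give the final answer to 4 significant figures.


Offset strain = 0.002
Elastic strain at yield = total_strain - offset = 4e-03 - 0.002 = 2e-03
sigma_y = E * elastic_strain = 177000 * 2e-03
sigma_y = 354 MPa


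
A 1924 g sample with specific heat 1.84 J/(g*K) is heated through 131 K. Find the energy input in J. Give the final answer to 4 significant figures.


Q = m * cp * dT
Q = 1924 * 1.84 * 131
Q = 463800 J


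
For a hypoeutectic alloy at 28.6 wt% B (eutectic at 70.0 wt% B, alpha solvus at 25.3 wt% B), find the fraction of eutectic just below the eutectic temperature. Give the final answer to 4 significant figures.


f_primary = (C_e - C0) / (C_e - C_alpha_max)
f_primary = (70.0 - 28.6) / (70.0 - 25.3)
f_primary = 0.926174
f_eutectic = 1 - 0.926174 = 0.07383


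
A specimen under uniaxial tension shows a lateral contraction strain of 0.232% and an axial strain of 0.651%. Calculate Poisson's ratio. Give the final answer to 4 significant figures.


nu = -epsilon_lat / epsilon_axial
Lateral strain is contraction (negative), so using magnitudes:
nu = 0.232 / 0.651
nu = 0.3564


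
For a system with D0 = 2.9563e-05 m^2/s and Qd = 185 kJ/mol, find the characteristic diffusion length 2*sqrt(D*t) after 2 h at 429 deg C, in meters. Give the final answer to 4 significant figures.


Step 1: D = D0 * exp(-Qd/(R*T))
T = 702.15 K
D = 2.9563e-05 * exp(-185e3 / (8.314 * 702.15)) = 5.10097e-19 m^2/s
Step 2: L = 2*sqrt(D*t)
t = 2 h = 7200 s
L = 2*sqrt(5.10097e-19 * 7200) = 1.212e-07 m


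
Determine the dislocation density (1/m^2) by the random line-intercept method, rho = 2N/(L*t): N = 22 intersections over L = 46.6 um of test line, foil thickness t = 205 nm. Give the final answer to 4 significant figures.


rho = 2N / (L * t)
L = 46.6 um = 4.66e-05 m, t = 205 nm = 2.05e-07 m
rho = 2 * 22 / (4.66e-05 * 2.05e-07)
rho = 4.606e+12 1/m^2


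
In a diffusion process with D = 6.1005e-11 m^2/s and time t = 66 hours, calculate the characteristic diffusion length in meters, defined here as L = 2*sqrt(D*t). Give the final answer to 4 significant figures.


t = 66 hr = 237600 s
Diffusion length = 2*sqrt(D*t)
= 2*sqrt(6.1005e-11 * 237600)
= 7.614e-03 m


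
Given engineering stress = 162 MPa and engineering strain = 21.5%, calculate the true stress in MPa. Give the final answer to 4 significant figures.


sigma_true = sigma_eng * (1 + epsilon_eng)
sigma_true = 162 * (1 + 0.215)
sigma_true = 196.8 MPa


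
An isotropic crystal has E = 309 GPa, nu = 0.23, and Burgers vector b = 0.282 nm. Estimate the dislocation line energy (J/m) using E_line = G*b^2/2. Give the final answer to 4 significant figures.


Step 1: G = E / (2*(1+nu))
G = 309 / (2*(1+0.23)) = 125.61 GPa = 1.2561e+11 Pa
Step 2: E_line = G*b^2/2
b = 0.282 nm = 2.82e-10 m
E_line = 0.5 * 1.2561e+11 * (2.82e-10)^2 = 4.994e-09 J/m


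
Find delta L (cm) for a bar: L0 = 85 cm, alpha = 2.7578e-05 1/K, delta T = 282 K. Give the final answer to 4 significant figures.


dL = L0 * alpha * dT
dL = 85 * 2.7578e-05 * 282
dL = 0.661 cm


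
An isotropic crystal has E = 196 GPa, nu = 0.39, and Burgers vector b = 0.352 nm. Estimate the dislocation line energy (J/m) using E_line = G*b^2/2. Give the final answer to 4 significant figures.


Step 1: G = E / (2*(1+nu))
G = 196 / (2*(1+0.39)) = 70.5036 GPa = 7.05036e+10 Pa
Step 2: E_line = G*b^2/2
b = 0.352 nm = 3.52e-10 m
E_line = 0.5 * 7.05036e+10 * (3.52e-10)^2 = 4.368e-09 J/m


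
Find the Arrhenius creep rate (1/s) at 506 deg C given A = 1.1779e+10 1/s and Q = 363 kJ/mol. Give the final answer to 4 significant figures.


rate = A * exp(-Q / (R*T))
T = 506 + 273.15 = 779.15 K
rate = 1.1779e+10 * exp(-363e3 / (8.314 * 779.15))
rate = 5.426e-15 1/s


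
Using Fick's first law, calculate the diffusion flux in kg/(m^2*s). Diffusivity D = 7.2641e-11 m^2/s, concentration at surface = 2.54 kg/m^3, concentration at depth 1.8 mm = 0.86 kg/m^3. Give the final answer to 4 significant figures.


J = -D * (dC/dx) = D * (C1 - C2) / dx
J = 7.2641e-11 * (2.54 - 0.86) / 1.8e-03
J = 6.78e-08 kg/(m^2*s)


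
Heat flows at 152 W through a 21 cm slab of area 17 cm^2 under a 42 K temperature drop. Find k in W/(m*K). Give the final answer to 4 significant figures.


k = Q*L / (A*dT)
L = 0.21 m, A = 1.7e-03 m^2
k = 152 * 0.21 / (1.7e-03 * 42)
k = 447.1 W/(m*K)


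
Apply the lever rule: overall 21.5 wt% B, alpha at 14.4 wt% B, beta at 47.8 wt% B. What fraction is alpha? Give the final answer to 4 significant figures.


f_alpha = (C_beta - C0) / (C_beta - C_alpha)
f_alpha = (47.8 - 21.5) / (47.8 - 14.4)
f_alpha = 0.7874


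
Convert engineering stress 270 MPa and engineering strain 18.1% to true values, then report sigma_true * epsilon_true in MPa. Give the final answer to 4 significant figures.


sigma_true = sigma_eng * (1 + epsilon_eng)
sigma_true = 270 * (1 + 0.181) = 318.87 MPa
epsilon_true = ln(1 + epsilon_eng)
epsilon_true = ln(1 + 0.181) = 0.166362
sigma_true * epsilon_true = 318.87 * 0.166362 = 53.05 MPa


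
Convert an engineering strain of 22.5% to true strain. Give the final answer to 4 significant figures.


epsilon_true = ln(1 + epsilon_eng)
epsilon_true = ln(1 + 0.225)
epsilon_true = 0.2029


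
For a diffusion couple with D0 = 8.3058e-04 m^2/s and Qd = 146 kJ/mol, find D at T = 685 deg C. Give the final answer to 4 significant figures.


D = D0 * exp(-Qd / (R*T))
T = 958.15 K
D = 8.3058e-04 * exp(-146e3 / (8.314 * 958.15))
D = 9.115e-12 m^2/s


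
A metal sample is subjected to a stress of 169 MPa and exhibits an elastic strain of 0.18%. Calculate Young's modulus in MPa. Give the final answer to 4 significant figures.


E = sigma / epsilon
epsilon = 0.18% = 1.8e-03
E = 169 / 1.8e-03
E = 93890 MPa


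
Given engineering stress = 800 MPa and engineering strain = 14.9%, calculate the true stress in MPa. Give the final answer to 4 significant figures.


sigma_true = sigma_eng * (1 + epsilon_eng)
sigma_true = 800 * (1 + 0.149)
sigma_true = 919.2 MPa


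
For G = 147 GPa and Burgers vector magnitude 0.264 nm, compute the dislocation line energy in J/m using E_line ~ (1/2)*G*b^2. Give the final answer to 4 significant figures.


E = G*b^2/2
b = 0.264 nm = 2.64e-10 m
G = 147 GPa = 1.47e+11 Pa
E = 0.5 * 1.47e+11 * (2.64e-10)^2
E = 5.123e-09 J/m


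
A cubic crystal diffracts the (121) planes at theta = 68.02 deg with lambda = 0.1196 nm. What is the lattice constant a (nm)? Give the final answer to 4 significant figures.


d = lambda / (2*sin(theta))
d = 0.1196 / (2*sin(68.02 deg))
d = 0.0644873 nm
a = d * sqrt(h^2+k^2+l^2) = 0.0644873 * sqrt(6)
a = 0.158 nm


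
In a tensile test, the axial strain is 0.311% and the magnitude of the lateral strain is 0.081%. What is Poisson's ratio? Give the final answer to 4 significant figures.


nu = -epsilon_lat / epsilon_axial
Lateral strain is contraction (negative), so using magnitudes:
nu = 0.081 / 0.311
nu = 0.2605


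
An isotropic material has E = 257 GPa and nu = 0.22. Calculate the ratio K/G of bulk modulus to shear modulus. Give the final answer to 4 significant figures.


G = E / (2*(1+nu))
G = 257 / (2*(1+0.22)) = 105.328 GPa
K = E / (3*(1-2*nu))
K = 257 / (3*(1-2*0.22)) = 152.976 GPa
K/G = 152.976 / 105.328 = 1.452


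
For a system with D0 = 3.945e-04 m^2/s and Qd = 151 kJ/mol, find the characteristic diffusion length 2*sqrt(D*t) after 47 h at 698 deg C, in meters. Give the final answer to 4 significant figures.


Step 1: D = D0 * exp(-Qd/(R*T))
T = 971.15 K
D = 3.945e-04 * exp(-151e3 / (8.314 * 971.15)) = 2.97859e-12 m^2/s
Step 2: L = 2*sqrt(D*t)
t = 47 h = 169200 s
L = 2*sqrt(2.97859e-12 * 169200) = 1.42e-03 m


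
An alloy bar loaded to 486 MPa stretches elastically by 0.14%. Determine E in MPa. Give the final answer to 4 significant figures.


E = sigma / epsilon
epsilon = 0.14% = 1.4e-03
E = 486 / 1.4e-03
E = 347100 MPa


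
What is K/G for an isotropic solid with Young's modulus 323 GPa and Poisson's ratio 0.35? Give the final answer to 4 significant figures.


G = E / (2*(1+nu))
G = 323 / (2*(1+0.35)) = 119.63 GPa
K = E / (3*(1-2*nu))
K = 323 / (3*(1-2*0.35)) = 358.889 GPa
K/G = 358.889 / 119.63 = 3


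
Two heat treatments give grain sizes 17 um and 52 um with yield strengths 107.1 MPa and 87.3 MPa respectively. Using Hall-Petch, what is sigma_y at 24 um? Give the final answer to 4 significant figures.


sigma_y = sigma0 + k / sqrt(d)
1/sqrt(d1) = 1/sqrt(1.7e-05) = 242.536;  1/sqrt(d2) = 138.675
k = (sigma1 - sigma2) / (1/sqrt(d1) - 1/sqrt(d2)) = (107.1 - 87.3) / (242.536 - 138.675) = 0.19064 MPa*m^0.5
sigma0 = sigma1 - k/sqrt(d1) = 107.1 - 0.19064*242.536 = 60.863 MPa
sigma_y(d3) = 60.863 + 0.19064 / sqrt(2.4e-05) = 99.78 MPa


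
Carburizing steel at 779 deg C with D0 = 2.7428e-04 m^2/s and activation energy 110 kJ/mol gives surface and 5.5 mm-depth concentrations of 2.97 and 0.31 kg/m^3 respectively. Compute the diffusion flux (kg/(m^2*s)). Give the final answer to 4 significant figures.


Step 1: D = D0 * exp(-Qd/(R*T))
T = 779 + 273.15 = 1052.15 K
D = 2.7428e-04 * exp(-110e3 / (8.314 * 1052.15)) = 9.48372e-10 m^2/s
Step 2: J = D * (C1 - C2) / dx
J = 9.48372e-10 * (2.97 - 0.31) / 5.5e-03
J = 4.587e-07 kg/(m^2*s)


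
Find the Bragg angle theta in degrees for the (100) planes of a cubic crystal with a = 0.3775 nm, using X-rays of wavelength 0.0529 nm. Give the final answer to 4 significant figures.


d = a / sqrt(h^2+k^2+l^2)
d = 0.3775 / sqrt(1) = 0.3775 nm
lambda = 2*d*sin(theta)  =>  sin(theta) = lambda / (2*d)
sin(theta) = 0.0529 / (2 * 0.3775) = 0.0700662
theta = 4.018 deg


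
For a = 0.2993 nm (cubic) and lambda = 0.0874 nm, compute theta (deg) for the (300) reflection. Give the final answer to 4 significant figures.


d = a / sqrt(h^2+k^2+l^2)
d = 0.2993 / sqrt(9) = 0.0997667 nm
lambda = 2*d*sin(theta)  =>  sin(theta) = lambda / (2*d)
sin(theta) = 0.0874 / (2 * 0.0997667) = 0.438022
theta = 25.98 deg


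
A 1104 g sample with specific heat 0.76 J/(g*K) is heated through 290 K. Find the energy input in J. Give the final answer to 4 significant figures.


Q = m * cp * dT
Q = 1104 * 0.76 * 290
Q = 243300 J


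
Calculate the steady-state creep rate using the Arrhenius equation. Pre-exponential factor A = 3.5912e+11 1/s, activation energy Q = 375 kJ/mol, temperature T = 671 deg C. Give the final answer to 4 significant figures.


rate = A * exp(-Q / (R*T))
T = 671 + 273.15 = 944.15 K
rate = 3.5912e+11 * exp(-375e3 / (8.314 * 944.15))
rate = 6.424e-10 1/s


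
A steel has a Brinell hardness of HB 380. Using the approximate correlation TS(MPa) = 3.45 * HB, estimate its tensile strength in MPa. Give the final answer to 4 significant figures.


TS (MPa) = 3.45 * HB
TS = 3.45 * 380
TS = 1311 MPa


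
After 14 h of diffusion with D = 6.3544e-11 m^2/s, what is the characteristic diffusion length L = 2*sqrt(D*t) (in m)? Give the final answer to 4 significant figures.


t = 14 hr = 50400 s
Diffusion length = 2*sqrt(D*t)
= 2*sqrt(6.3544e-11 * 50400)
= 3.579e-03 m


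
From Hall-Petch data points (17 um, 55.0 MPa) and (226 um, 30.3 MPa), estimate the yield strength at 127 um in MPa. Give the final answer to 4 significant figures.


sigma_y = sigma0 + k / sqrt(d)
1/sqrt(d1) = 1/sqrt(1.7e-05) = 242.536;  1/sqrt(d2) = 66.519
k = (sigma1 - sigma2) / (1/sqrt(d1) - 1/sqrt(d2)) = (55.0 - 30.3) / (242.536 - 66.519) = 0.140328 MPa*m^0.5
sigma0 = sigma1 - k/sqrt(d1) = 55.0 - 0.140328*242.536 = 20.9655 MPa
sigma_y(d3) = 20.9655 + 0.140328 / sqrt(1.27e-04) = 33.42 MPa


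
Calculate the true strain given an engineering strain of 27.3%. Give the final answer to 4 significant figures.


epsilon_true = ln(1 + epsilon_eng)
epsilon_true = ln(1 + 0.273)
epsilon_true = 0.2414


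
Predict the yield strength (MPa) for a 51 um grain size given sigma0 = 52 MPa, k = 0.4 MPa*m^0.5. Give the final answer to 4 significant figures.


sigma_y = sigma0 + k / sqrt(d)
d = 51 um = 5.1e-05 m
sigma_y = 52 + 0.4 / sqrt(5.1e-05)
sigma_y = 108 MPa


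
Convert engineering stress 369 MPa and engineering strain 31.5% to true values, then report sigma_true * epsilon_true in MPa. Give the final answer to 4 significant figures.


sigma_true = sigma_eng * (1 + epsilon_eng)
sigma_true = 369 * (1 + 0.315) = 485.235 MPa
epsilon_true = ln(1 + epsilon_eng)
epsilon_true = ln(1 + 0.315) = 0.273837
sigma_true * epsilon_true = 485.235 * 0.273837 = 132.9 MPa


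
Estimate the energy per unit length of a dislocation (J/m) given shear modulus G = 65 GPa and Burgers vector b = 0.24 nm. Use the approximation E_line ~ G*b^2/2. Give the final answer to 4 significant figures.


E = G*b^2/2
b = 0.24 nm = 2.4e-10 m
G = 65 GPa = 6.5e+10 Pa
E = 0.5 * 6.5e+10 * (2.4e-10)^2
E = 1.872e-09 J/m


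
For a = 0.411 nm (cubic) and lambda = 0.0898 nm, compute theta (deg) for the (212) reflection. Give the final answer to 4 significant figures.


d = a / sqrt(h^2+k^2+l^2)
d = 0.411 / sqrt(9) = 0.137 nm
lambda = 2*d*sin(theta)  =>  sin(theta) = lambda / (2*d)
sin(theta) = 0.0898 / (2 * 0.137) = 0.327737
theta = 19.13 deg


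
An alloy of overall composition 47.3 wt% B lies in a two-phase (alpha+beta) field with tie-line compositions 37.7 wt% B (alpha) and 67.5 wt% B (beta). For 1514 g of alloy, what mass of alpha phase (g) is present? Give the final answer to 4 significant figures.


f_alpha = (C_beta - C0) / (C_beta - C_alpha)
f_alpha = (67.5 - 47.3) / (67.5 - 37.7) = 0.677852
m_alpha = f_alpha * m_total = 0.677852 * 1514 = 1026 g


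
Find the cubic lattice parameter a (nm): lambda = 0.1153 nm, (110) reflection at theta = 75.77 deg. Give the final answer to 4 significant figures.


d = lambda / (2*sin(theta))
d = 0.1153 / (2*sin(75.77 deg))
d = 0.0594749 nm
a = d * sqrt(h^2+k^2+l^2) = 0.0594749 * sqrt(2)
a = 0.08411 nm


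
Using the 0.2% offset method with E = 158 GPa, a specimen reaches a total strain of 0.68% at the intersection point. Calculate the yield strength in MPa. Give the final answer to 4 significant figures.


Offset strain = 0.002
Elastic strain at yield = total_strain - offset = 6.8e-03 - 0.002 = 4.8e-03
sigma_y = E * elastic_strain = 158000 * 4.8e-03
sigma_y = 758.4 MPa


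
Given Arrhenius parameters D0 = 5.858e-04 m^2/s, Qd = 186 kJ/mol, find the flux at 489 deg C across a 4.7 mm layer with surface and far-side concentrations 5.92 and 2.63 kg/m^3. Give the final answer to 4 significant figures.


Step 1: D = D0 * exp(-Qd/(R*T))
T = 489 + 273.15 = 762.15 K
D = 5.858e-04 * exp(-186e3 / (8.314 * 762.15)) = 1.04619e-16 m^2/s
Step 2: J = D * (C1 - C2) / dx
J = 1.04619e-16 * (5.92 - 2.63) / 4.7e-03
J = 7.323e-14 kg/(m^2*s)


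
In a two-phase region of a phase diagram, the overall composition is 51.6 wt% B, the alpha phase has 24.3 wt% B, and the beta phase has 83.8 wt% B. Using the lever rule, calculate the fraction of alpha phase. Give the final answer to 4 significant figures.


f_alpha = (C_beta - C0) / (C_beta - C_alpha)
f_alpha = (83.8 - 51.6) / (83.8 - 24.3)
f_alpha = 0.5412


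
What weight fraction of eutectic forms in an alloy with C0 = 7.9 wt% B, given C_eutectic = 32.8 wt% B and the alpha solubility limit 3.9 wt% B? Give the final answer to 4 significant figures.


f_primary = (C_e - C0) / (C_e - C_alpha_max)
f_primary = (32.8 - 7.9) / (32.8 - 3.9)
f_primary = 0.861592
f_eutectic = 1 - 0.861592 = 0.1384


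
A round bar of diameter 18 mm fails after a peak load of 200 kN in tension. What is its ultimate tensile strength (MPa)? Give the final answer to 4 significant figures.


A0 = pi*(d/2)^2 = pi*(18/2)^2 = 254.469 mm^2
UTS = F_max / A0 = 200*1000 / 254.469
UTS = 786 MPa


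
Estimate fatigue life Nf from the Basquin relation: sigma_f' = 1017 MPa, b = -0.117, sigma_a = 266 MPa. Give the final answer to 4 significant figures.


sigma_a = sigma_f' * (2*Nf)^b
2*Nf = (sigma_a / sigma_f')^(1/b)
2*Nf = (266 / 1017)^(1/-0.117)
2*Nf = 95085.4
Nf = 47540 cycles


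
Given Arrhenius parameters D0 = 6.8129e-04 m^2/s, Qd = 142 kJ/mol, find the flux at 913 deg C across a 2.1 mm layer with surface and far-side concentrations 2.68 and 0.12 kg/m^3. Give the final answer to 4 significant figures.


Step 1: D = D0 * exp(-Qd/(R*T))
T = 913 + 273.15 = 1186.15 K
D = 6.8129e-04 * exp(-142e3 / (8.314 * 1186.15)) = 3.80044e-10 m^2/s
Step 2: J = D * (C1 - C2) / dx
J = 3.80044e-10 * (2.68 - 0.12) / 2.1e-03
J = 4.633e-07 kg/(m^2*s)


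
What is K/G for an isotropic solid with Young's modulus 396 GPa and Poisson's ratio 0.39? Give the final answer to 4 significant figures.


G = E / (2*(1+nu))
G = 396 / (2*(1+0.39)) = 142.446 GPa
K = E / (3*(1-2*nu))
K = 396 / (3*(1-2*0.39)) = 600 GPa
K/G = 600 / 142.446 = 4.212


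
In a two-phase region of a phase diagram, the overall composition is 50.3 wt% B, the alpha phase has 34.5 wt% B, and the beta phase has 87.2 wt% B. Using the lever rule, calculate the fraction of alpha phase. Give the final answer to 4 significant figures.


f_alpha = (C_beta - C0) / (C_beta - C_alpha)
f_alpha = (87.2 - 50.3) / (87.2 - 34.5)
f_alpha = 0.7002


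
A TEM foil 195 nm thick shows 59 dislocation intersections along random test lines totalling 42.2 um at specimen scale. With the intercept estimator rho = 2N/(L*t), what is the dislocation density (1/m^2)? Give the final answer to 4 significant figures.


rho = 2N / (L * t)
L = 42.2 um = 4.22e-05 m, t = 195 nm = 1.95e-07 m
rho = 2 * 59 / (4.22e-05 * 1.95e-07)
rho = 1.434e+13 1/m^2


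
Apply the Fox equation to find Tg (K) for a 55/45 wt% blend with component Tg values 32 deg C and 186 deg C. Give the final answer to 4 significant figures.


1/Tg = w1/Tg1 + w2/Tg2 (in Kelvin)
Tg1 = 305.15 K, Tg2 = 459.15 K
1/Tg = 0.55/305.15 + 0.45/459.15
Tg = 359.4 K


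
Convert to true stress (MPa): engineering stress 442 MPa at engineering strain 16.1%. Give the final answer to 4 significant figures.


sigma_true = sigma_eng * (1 + epsilon_eng)
sigma_true = 442 * (1 + 0.161)
sigma_true = 513.2 MPa


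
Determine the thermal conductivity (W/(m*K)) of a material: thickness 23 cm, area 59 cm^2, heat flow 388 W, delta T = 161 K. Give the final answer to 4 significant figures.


k = Q*L / (A*dT)
L = 0.23 m, A = 5.9e-03 m^2
k = 388 * 0.23 / (5.9e-03 * 161)
k = 93.95 W/(m*K)


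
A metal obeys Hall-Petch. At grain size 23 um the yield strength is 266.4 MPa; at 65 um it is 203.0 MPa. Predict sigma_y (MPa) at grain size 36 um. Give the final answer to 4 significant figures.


sigma_y = sigma0 + k / sqrt(d)
1/sqrt(d1) = 1/sqrt(2.3e-05) = 208.514;  1/sqrt(d2) = 124.035
k = (sigma1 - sigma2) / (1/sqrt(d1) - 1/sqrt(d2)) = (266.4 - 203.0) / (208.514 - 124.035) = 0.750476 MPa*m^0.5
sigma0 = sigma1 - k/sqrt(d1) = 266.4 - 0.750476*208.514 = 109.915 MPa
sigma_y(d3) = 109.915 + 0.750476 / sqrt(3.6e-05) = 235 MPa


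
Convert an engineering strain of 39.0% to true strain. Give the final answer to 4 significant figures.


epsilon_true = ln(1 + epsilon_eng)
epsilon_true = ln(1 + 0.39)
epsilon_true = 0.3293


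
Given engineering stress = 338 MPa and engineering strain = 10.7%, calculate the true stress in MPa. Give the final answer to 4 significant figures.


sigma_true = sigma_eng * (1 + epsilon_eng)
sigma_true = 338 * (1 + 0.107)
sigma_true = 374.2 MPa


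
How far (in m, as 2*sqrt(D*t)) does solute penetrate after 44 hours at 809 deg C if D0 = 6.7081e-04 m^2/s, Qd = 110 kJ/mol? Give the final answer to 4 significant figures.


Step 1: D = D0 * exp(-Qd/(R*T))
T = 1082.15 K
D = 6.7081e-04 * exp(-110e3 / (8.314 * 1082.15)) = 3.28687e-09 m^2/s
Step 2: L = 2*sqrt(D*t)
t = 44 h = 158400 s
L = 2*sqrt(3.28687e-09 * 158400) = 0.04564 m


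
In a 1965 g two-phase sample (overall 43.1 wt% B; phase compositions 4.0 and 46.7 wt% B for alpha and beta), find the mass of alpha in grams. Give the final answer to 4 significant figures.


f_alpha = (C_beta - C0) / (C_beta - C_alpha)
f_alpha = (46.7 - 43.1) / (46.7 - 4.0) = 0.0843091
m_alpha = f_alpha * m_total = 0.0843091 * 1965 = 165.7 g


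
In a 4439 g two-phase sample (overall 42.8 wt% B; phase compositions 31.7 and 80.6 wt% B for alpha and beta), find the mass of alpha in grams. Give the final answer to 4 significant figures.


f_alpha = (C_beta - C0) / (C_beta - C_alpha)
f_alpha = (80.6 - 42.8) / (80.6 - 31.7) = 0.773006
m_alpha = f_alpha * m_total = 0.773006 * 4439 = 3431 g


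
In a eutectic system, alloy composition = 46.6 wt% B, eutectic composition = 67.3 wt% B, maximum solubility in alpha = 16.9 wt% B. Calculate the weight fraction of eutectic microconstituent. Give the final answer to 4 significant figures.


f_primary = (C_e - C0) / (C_e - C_alpha_max)
f_primary = (67.3 - 46.6) / (67.3 - 16.9)
f_primary = 0.410714
f_eutectic = 1 - 0.410714 = 0.5893


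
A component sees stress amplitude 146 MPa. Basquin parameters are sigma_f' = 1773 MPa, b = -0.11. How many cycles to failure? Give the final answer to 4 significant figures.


sigma_a = sigma_f' * (2*Nf)^b
2*Nf = (sigma_a / sigma_f')^(1/b)
2*Nf = (146 / 1773)^(1/-0.11)
2*Nf = 7.20743e+09
Nf = 3.604e+09 cycles


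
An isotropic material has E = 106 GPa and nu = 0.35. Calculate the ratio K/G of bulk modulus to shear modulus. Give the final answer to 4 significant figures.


G = E / (2*(1+nu))
G = 106 / (2*(1+0.35)) = 39.2593 GPa
K = E / (3*(1-2*nu))
K = 106 / (3*(1-2*0.35)) = 117.778 GPa
K/G = 117.778 / 39.2593 = 3


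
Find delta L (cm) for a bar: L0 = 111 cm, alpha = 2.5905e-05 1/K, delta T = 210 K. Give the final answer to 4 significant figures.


dL = L0 * alpha * dT
dL = 111 * 2.5905e-05 * 210
dL = 0.6038 cm


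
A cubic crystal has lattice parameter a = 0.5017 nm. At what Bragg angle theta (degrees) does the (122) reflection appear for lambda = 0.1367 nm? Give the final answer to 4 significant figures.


d = a / sqrt(h^2+k^2+l^2)
d = 0.5017 / sqrt(9) = 0.167233 nm
lambda = 2*d*sin(theta)  =>  sin(theta) = lambda / (2*d)
sin(theta) = 0.1367 / (2 * 0.167233) = 0.40871
theta = 24.12 deg


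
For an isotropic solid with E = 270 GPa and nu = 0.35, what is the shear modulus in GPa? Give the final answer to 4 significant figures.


G = E / (2*(1+nu))
G = 270 / (2*(1+0.35))
G = 100 GPa


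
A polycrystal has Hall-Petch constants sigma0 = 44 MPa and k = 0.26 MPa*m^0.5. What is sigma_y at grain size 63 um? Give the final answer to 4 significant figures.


sigma_y = sigma0 + k / sqrt(d)
d = 63 um = 6.3e-05 m
sigma_y = 44 + 0.26 / sqrt(6.3e-05)
sigma_y = 76.76 MPa


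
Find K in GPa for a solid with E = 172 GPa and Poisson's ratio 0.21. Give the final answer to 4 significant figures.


K = E / (3*(1-2*nu))
K = 172 / (3*(1-2*0.21))
K = 98.85 GPa


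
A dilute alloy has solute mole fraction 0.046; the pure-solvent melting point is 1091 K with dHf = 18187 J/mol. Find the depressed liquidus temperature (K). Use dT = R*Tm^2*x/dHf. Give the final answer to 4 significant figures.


dT = R*Tm^2*x / dHf
dT = 8.314 * 1091^2 * 0.046 / 18187
dT = 25.0297 K
T_new = 1091 - 25.0297 = 1066 K


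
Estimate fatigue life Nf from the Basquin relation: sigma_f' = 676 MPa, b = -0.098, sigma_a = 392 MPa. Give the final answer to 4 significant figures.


sigma_a = sigma_f' * (2*Nf)^b
2*Nf = (sigma_a / sigma_f')^(1/b)
2*Nf = (392 / 676)^(1/-0.098)
2*Nf = 259.959
Nf = 130 cycles


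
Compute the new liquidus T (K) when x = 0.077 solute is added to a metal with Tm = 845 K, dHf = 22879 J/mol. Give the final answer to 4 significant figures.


dT = R*Tm^2*x / dHf
dT = 8.314 * 845^2 * 0.077 / 22879
dT = 19.9792 K
T_new = 845 - 19.9792 = 825 K
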